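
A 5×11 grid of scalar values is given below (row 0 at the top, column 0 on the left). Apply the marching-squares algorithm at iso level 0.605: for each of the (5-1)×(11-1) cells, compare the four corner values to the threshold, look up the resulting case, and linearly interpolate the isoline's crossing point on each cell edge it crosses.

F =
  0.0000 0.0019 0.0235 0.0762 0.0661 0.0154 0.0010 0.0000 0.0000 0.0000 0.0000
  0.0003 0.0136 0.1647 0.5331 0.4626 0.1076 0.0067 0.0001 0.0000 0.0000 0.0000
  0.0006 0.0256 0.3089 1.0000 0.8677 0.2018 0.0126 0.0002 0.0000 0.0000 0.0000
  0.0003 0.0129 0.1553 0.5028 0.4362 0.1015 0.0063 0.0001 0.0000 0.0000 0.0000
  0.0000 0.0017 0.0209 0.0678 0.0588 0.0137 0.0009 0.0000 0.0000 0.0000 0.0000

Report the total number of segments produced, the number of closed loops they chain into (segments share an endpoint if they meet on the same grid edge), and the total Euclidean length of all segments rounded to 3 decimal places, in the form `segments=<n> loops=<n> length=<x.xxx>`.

segments=6 loops=1 length=5.521

cell (1,2): code 0100 → (1.154,3.000)–(2.000,2.428)
cell (1,3): code 1100 → (1.352,4.000)–(1.154,3.000)
cell (1,4): code 1000 → (2.000,4.395)–(1.352,4.000)
cell (2,2): code 0010 → (2.000,2.428)–(2.794,3.000)
cell (2,3): code 0011 → (2.794,3.000)–(2.609,4.000)
cell (2,4): code 0001 → (2.609,4.000)–(2.000,4.395)
total: 6 segments, chained into 1 closed loop(s), length Σ = 5.520573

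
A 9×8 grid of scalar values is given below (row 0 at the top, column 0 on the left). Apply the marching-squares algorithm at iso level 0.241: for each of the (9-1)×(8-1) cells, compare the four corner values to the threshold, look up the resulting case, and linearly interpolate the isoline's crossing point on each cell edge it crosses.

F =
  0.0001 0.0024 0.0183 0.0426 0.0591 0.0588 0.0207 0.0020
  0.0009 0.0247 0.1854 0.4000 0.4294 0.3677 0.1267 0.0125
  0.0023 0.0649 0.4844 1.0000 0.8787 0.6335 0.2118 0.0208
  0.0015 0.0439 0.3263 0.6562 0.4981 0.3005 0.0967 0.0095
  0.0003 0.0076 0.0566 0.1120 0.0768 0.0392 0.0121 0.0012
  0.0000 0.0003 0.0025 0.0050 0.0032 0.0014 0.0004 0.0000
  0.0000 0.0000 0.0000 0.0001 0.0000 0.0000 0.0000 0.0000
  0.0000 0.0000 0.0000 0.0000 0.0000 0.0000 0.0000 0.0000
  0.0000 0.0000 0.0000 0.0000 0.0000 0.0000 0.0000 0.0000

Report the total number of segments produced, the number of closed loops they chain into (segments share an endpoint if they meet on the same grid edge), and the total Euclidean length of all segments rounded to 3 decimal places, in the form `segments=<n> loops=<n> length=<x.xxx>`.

cell (0,2): code 0100 → (0.555,3.000)–(1.000,2.259)
cell (0,3): code 1100 → (0.491,4.000)–(0.555,3.000)
cell (0,4): code 1100 → (0.590,5.000)–(0.491,4.000)
cell (0,5): code 1000 → (1.000,5.526)–(0.590,5.000)
cell (1,1): code 0100 → (1.186,2.000)–(2.000,1.420)
cell (1,2): code 1110 → (1.000,2.259)–(1.186,2.000)
cell (1,5): code 1001 → (2.000,5.931)–(1.000,5.526)
cell (2,1): code 0110 → (2.000,1.420)–(3.000,1.698)
cell (2,5): code 1001 → (3.000,5.292)–(2.000,5.931)
cell (3,1): code 0010 → (3.000,1.698)–(3.316,2.000)
cell (3,2): code 0011 → (3.316,2.000)–(3.763,3.000)
cell (3,3): code 0011 → (3.763,3.000)–(3.610,4.000)
cell (3,4): code 0011 → (3.610,4.000)–(3.228,5.000)
cell (3,5): code 0001 → (3.228,5.000)–(3.000,5.292)
total: 14 segments, chained into 1 closed loop(s), length Σ = 12.145064

segments=14 loops=1 length=12.145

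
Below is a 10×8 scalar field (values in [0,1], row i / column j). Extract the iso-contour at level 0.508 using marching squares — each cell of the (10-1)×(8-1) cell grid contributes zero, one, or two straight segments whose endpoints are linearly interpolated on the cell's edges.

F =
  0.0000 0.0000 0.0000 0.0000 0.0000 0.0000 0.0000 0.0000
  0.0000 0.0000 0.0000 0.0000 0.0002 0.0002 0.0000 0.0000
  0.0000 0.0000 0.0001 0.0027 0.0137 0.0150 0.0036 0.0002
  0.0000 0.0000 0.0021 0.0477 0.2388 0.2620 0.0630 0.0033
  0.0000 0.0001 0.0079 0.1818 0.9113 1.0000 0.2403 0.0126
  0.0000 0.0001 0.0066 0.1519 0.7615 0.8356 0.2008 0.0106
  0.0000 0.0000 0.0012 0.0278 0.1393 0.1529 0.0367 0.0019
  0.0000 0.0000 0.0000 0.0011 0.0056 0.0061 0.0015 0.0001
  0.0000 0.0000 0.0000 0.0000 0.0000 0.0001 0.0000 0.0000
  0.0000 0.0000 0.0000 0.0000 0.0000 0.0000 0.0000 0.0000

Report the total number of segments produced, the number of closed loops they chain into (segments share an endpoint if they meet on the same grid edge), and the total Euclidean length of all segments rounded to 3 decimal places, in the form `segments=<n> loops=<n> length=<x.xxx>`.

cell (3,3): code 0100 → (3.400,4.000)–(4.000,3.447)
cell (3,4): code 1100 → (3.333,5.000)–(3.400,4.000)
cell (3,5): code 1000 → (4.000,5.648)–(3.333,5.000)
cell (4,3): code 0110 → (4.000,3.447)–(5.000,3.584)
cell (4,5): code 1001 → (5.000,5.516)–(4.000,5.648)
cell (5,3): code 0010 → (5.000,3.584)–(5.407,4.000)
cell (5,4): code 0011 → (5.407,4.000)–(5.480,5.000)
cell (5,5): code 0001 → (5.480,5.000)–(5.000,5.516)
total: 8 segments, chained into 1 closed loop(s), length Σ = 7.054769

segments=8 loops=1 length=7.055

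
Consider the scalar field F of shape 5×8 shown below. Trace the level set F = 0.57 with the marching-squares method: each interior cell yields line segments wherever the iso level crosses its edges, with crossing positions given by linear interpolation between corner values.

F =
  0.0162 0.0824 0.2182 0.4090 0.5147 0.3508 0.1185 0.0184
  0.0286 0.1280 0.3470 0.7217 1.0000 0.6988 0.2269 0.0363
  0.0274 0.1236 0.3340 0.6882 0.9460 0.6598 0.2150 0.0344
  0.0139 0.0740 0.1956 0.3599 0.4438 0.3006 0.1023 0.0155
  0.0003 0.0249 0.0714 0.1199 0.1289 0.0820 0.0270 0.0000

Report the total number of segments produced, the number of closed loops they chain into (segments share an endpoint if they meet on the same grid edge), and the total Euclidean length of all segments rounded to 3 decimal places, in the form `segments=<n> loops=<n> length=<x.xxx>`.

segments=10 loops=1 length=8.302

cell (0,2): code 0100 → (0.515,3.000)–(1.000,2.595)
cell (0,3): code 1100 → (0.114,4.000)–(0.515,3.000)
cell (0,4): code 1100 → (0.630,5.000)–(0.114,4.000)
cell (0,5): code 1000 → (1.000,5.273)–(0.630,5.000)
cell (1,2): code 0110 → (1.000,2.595)–(2.000,2.666)
cell (1,5): code 1001 → (2.000,5.202)–(1.000,5.273)
cell (2,2): code 0010 → (2.000,2.666)–(2.360,3.000)
cell (2,3): code 0011 → (2.360,3.000)–(2.749,4.000)
cell (2,4): code 0011 → (2.749,4.000)–(2.250,5.000)
cell (2,5): code 0001 → (2.250,5.000)–(2.000,5.202)
total: 10 segments, chained into 1 closed loop(s), length Σ = 8.301992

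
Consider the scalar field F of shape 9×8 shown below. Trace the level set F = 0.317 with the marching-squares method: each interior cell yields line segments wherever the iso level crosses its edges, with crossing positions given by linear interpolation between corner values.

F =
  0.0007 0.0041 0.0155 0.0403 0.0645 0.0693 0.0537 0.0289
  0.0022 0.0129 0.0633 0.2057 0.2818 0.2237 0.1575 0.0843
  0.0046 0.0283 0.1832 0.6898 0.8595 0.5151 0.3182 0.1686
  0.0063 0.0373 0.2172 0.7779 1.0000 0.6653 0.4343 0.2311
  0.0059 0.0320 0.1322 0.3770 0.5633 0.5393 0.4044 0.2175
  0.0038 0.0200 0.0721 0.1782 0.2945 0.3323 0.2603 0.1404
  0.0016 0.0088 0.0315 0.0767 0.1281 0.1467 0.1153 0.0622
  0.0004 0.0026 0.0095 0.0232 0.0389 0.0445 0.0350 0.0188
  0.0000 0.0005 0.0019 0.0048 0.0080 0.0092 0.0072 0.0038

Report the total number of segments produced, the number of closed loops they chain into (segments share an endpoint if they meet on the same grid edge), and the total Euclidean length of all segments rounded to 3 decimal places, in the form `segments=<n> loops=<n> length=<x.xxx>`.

cell (1,2): code 0100 → (1.230,3.000)–(2.000,2.264)
cell (1,3): code 1100 → (1.061,4.000)–(1.230,3.000)
cell (1,4): code 1100 → (1.320,5.000)–(1.061,4.000)
cell (1,5): code 1100 → (1.993,6.000)–(1.320,5.000)
cell (1,6): code 1000 → (2.000,6.008)–(1.993,6.000)
cell (2,2): code 0110 → (2.000,2.264)–(3.000,2.178)
cell (2,6): code 1001 → (3.000,6.577)–(2.000,6.008)
cell (3,2): code 0110 → (3.000,2.178)–(4.000,2.755)
cell (3,6): code 1001 → (4.000,6.468)–(3.000,6.577)
cell (4,2): code 0010 → (4.000,2.755)–(4.302,3.000)
cell (4,3): code 0011 → (4.302,3.000)–(4.916,4.000)
cell (4,4): code 0111 → (4.916,4.000)–(5.000,4.595)
cell (4,5): code 1011 → (5.000,5.212)–(4.607,6.000)
cell (4,6): code 0001 → (4.607,6.000)–(4.000,6.468)
cell (5,4): code 0010 → (5.000,4.595)–(5.082,5.000)
cell (5,5): code 0001 → (5.082,5.000)–(5.000,5.212)
total: 16 segments, chained into 1 closed loop(s), length Σ = 13.094004

segments=16 loops=1 length=13.094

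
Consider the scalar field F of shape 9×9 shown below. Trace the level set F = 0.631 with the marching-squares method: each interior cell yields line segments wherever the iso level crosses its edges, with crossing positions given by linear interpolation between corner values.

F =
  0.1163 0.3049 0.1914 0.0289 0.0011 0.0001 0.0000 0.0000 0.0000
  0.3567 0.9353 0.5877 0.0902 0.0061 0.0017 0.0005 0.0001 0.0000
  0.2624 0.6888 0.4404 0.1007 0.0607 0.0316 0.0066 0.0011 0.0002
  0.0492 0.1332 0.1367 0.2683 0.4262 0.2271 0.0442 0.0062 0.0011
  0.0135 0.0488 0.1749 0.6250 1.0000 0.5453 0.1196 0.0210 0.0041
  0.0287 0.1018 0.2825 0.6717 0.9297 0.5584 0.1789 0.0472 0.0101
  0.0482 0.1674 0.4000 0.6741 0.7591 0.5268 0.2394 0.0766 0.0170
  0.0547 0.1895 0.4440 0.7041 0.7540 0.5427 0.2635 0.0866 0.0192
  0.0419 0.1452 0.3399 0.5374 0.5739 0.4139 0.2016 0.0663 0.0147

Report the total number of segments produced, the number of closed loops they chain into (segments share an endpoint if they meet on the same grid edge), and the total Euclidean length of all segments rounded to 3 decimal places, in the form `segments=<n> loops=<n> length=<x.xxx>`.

cell (0,0): code 0100 → (0.517,1.000)–(1.000,0.474)
cell (0,1): code 1000 → (1.000,1.875)–(0.517,1.000)
cell (1,0): code 0110 → (1.000,0.474)–(2.000,0.864)
cell (1,1): code 1001 → (2.000,1.233)–(1.000,1.875)
cell (2,0): code 0010 → (2.000,0.864)–(2.104,1.000)
cell (2,1): code 0001 → (2.104,1.000)–(2.000,1.233)
cell (3,3): code 0100 → (3.357,4.000)–(4.000,3.016)
cell (3,4): code 1000 → (4.000,4.812)–(3.357,4.000)
cell (4,2): code 0100 → (4.128,3.000)–(5.000,2.895)
cell (4,3): code 1110 → (4.000,3.016)–(4.128,3.000)
cell (4,4): code 1001 → (5.000,4.804)–(4.000,4.812)
cell (5,2): code 0110 → (5.000,2.895)–(6.000,2.843)
cell (5,4): code 1001 → (6.000,4.551)–(5.000,4.804)
cell (6,2): code 0110 → (6.000,2.843)–(7.000,2.719)
cell (6,4): code 1001 → (7.000,4.582)–(6.000,4.551)
cell (7,2): code 0010 → (7.000,2.719)–(7.439,3.000)
cell (7,3): code 0011 → (7.439,3.000)–(7.683,4.000)
cell (7,4): code 0001 → (7.683,4.000)–(7.000,4.582)
total: 18 segments, chained into 2 closed loop(s), length Σ = 15.108433

segments=18 loops=2 length=15.108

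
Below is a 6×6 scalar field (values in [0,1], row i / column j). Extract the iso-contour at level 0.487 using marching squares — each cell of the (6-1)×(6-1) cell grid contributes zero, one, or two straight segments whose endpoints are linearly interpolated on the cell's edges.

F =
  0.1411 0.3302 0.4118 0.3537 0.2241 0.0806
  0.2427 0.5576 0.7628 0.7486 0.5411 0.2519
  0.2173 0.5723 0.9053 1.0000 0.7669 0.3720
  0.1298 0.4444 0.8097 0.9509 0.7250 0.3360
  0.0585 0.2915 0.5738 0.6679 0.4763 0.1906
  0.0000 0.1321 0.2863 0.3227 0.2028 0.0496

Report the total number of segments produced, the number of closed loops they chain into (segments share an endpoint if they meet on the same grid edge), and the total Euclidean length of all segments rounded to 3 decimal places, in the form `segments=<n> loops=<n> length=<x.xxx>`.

cell (0,0): code 0100 → (0.690,1.000)–(1.000,0.776)
cell (0,1): code 1100 → (0.214,2.000)–(0.690,1.000)
cell (0,2): code 1100 → (0.338,3.000)–(0.214,2.000)
cell (0,3): code 1100 → (0.829,4.000)–(0.338,3.000)
cell (0,4): code 1000 → (1.000,4.187)–(0.829,4.000)
cell (1,0): code 0110 → (1.000,0.776)–(2.000,0.760)
cell (1,4): code 1001 → (2.000,4.709)–(1.000,4.187)
cell (2,0): code 0010 → (2.000,0.760)–(2.667,1.000)
cell (2,1): code 0111 → (2.667,1.000)–(3.000,1.117)
cell (2,4): code 1001 → (3.000,4.612)–(2.000,4.709)
cell (3,1): code 0110 → (3.000,1.117)–(4.000,1.693)
cell (3,3): code 1011 → (4.000,3.944)–(3.957,4.000)
cell (3,4): code 0001 → (3.957,4.000)–(3.000,4.612)
cell (4,1): code 0010 → (4.000,1.693)–(4.302,2.000)
cell (4,2): code 0011 → (4.302,2.000)–(4.524,3.000)
cell (4,3): code 0001 → (4.524,3.000)–(4.000,3.944)
total: 16 segments, chained into 1 closed loop(s), length Σ = 12.955307

segments=16 loops=1 length=12.955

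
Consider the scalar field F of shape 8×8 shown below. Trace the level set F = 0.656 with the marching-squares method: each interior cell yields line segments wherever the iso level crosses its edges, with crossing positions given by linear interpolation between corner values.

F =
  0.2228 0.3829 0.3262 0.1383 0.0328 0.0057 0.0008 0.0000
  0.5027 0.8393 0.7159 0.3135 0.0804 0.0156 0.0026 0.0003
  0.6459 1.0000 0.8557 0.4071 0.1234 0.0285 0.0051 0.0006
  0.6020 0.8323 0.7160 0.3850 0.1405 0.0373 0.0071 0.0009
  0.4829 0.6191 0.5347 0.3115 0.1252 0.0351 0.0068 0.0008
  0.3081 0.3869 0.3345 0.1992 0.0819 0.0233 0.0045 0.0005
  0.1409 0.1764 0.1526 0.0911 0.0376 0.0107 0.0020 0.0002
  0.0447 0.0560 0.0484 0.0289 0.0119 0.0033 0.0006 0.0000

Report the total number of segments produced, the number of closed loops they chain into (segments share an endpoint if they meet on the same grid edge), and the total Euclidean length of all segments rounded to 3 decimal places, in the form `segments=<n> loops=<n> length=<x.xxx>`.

segments=10 loops=1 length=8.727

cell (0,0): code 0100 → (0.598,1.000)–(1.000,0.455)
cell (0,1): code 1100 → (0.846,2.000)–(0.598,1.000)
cell (0,2): code 1000 → (1.000,2.149)–(0.846,2.000)
cell (1,0): code 0110 → (1.000,0.455)–(2.000,0.029)
cell (1,2): code 1001 → (2.000,2.445)–(1.000,2.149)
cell (2,0): code 0110 → (2.000,0.029)–(3.000,0.234)
cell (2,2): code 1001 → (3.000,2.181)–(2.000,2.445)
cell (3,0): code 0010 → (3.000,0.234)–(3.827,1.000)
cell (3,1): code 0011 → (3.827,1.000)–(3.331,2.000)
cell (3,2): code 0001 → (3.331,2.000)–(3.000,2.181)
total: 10 segments, chained into 1 closed loop(s), length Σ = 8.726847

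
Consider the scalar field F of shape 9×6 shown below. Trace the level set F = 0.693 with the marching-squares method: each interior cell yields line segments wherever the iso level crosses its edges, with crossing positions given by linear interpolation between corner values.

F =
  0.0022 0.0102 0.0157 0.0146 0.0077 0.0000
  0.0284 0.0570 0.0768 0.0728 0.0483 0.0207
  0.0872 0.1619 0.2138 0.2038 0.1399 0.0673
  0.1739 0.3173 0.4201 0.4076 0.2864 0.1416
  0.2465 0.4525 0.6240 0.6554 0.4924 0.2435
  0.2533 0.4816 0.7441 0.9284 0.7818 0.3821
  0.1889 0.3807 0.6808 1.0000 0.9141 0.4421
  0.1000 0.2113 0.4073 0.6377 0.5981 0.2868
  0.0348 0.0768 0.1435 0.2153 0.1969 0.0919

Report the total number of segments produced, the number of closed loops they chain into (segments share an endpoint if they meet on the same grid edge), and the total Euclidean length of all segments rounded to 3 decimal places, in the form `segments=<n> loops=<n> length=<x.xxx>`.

segments=10 loops=1 length=8.273

cell (4,1): code 0100 → (4.575,2.000)–(5.000,1.805)
cell (4,2): code 1100 → (4.138,3.000)–(4.575,2.000)
cell (4,3): code 1100 → (4.693,4.000)–(4.138,3.000)
cell (4,4): code 1000 → (5.000,4.222)–(4.693,4.000)
cell (5,1): code 0010 → (5.000,1.805)–(5.807,2.000)
cell (5,2): code 0111 → (5.807,2.000)–(6.000,2.038)
cell (5,4): code 1001 → (6.000,4.468)–(5.000,4.222)
cell (6,2): code 0010 → (6.000,2.038)–(6.847,3.000)
cell (6,3): code 0011 → (6.847,3.000)–(6.700,4.000)
cell (6,4): code 0001 → (6.700,4.000)–(6.000,4.468)
total: 10 segments, chained into 1 closed loop(s), length Σ = 8.273295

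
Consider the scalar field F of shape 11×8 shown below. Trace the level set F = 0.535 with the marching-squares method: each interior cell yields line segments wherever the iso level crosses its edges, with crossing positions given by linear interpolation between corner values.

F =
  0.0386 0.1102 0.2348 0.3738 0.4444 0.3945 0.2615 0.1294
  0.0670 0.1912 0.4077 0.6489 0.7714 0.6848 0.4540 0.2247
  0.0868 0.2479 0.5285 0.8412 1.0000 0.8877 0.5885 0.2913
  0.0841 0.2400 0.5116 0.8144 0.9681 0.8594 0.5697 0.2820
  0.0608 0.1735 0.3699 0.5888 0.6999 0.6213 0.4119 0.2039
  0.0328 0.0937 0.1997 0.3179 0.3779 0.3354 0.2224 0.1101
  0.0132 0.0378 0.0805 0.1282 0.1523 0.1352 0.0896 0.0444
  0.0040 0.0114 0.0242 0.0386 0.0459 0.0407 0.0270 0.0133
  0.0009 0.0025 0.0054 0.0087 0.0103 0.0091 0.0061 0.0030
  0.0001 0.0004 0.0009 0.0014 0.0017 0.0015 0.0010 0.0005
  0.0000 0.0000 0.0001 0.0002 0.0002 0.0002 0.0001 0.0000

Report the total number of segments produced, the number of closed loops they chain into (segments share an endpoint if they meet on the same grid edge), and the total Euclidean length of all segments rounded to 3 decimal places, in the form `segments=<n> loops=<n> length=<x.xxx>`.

segments=16 loops=1 length=13.115

cell (0,2): code 0100 → (0.586,3.000)–(1.000,2.528)
cell (0,3): code 1100 → (0.277,4.000)–(0.586,3.000)
cell (0,4): code 1100 → (0.484,5.000)–(0.277,4.000)
cell (0,5): code 1000 → (1.000,5.649)–(0.484,5.000)
cell (1,2): code 0110 → (1.000,2.528)–(2.000,2.021)
cell (1,5): code 1101 → (1.602,6.000)–(1.000,5.649)
cell (1,6): code 1000 → (2.000,6.180)–(1.602,6.000)
cell (2,2): code 0110 → (2.000,2.021)–(3.000,2.077)
cell (2,6): code 1001 → (3.000,6.121)–(2.000,6.180)
cell (3,2): code 0110 → (3.000,2.077)–(4.000,2.754)
cell (3,5): code 1011 → (4.000,5.412)–(3.220,6.000)
cell (3,6): code 0001 → (3.220,6.000)–(3.000,6.121)
cell (4,2): code 0010 → (4.000,2.754)–(4.199,3.000)
cell (4,3): code 0011 → (4.199,3.000)–(4.512,4.000)
cell (4,4): code 0011 → (4.512,4.000)–(4.302,5.000)
cell (4,5): code 0001 → (4.302,5.000)–(4.000,5.412)
total: 16 segments, chained into 1 closed loop(s), length Σ = 13.115067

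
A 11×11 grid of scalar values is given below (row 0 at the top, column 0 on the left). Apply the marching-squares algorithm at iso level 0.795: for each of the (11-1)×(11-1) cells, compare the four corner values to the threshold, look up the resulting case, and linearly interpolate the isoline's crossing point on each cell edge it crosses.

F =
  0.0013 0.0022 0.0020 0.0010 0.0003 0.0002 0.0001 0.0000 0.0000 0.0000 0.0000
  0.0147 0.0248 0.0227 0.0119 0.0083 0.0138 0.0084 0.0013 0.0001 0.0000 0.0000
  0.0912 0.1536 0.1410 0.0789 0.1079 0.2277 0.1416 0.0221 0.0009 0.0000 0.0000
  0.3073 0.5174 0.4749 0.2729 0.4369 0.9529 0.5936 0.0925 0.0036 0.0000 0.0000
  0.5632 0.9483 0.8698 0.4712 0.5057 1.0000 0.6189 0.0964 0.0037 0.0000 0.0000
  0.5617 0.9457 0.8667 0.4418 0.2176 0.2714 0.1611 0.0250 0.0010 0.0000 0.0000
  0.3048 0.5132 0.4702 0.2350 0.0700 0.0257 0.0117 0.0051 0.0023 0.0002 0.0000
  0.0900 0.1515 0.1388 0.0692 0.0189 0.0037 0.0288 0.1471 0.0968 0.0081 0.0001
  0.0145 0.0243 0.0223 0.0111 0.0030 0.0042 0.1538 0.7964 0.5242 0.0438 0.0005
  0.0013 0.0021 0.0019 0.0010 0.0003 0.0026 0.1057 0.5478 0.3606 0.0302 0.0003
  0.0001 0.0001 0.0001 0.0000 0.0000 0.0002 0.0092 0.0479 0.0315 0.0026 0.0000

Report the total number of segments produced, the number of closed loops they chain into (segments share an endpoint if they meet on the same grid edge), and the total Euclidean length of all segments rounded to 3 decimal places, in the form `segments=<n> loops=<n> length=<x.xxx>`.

cell (2,4): code 0100 → (2.782,5.000)–(3.000,4.694)
cell (2,5): code 1000 → (3.000,5.439)–(2.782,5.000)
cell (3,0): code 0100 → (3.644,1.000)–(4.000,0.602)
cell (3,1): code 1100 → (3.811,2.000)–(3.644,1.000)
cell (3,2): code 1000 → (4.000,2.188)–(3.811,2.000)
cell (3,4): code 0110 → (3.000,4.694)–(4.000,4.585)
cell (3,5): code 1001 → (4.000,5.538)–(3.000,5.439)
cell (4,0): code 0110 → (4.000,0.602)–(5.000,0.608)
cell (4,2): code 1001 → (5.000,2.169)–(4.000,2.188)
cell (4,4): code 0010 → (4.000,4.585)–(4.281,5.000)
cell (4,5): code 0001 → (4.281,5.000)–(4.000,5.538)
cell (5,0): code 0010 → (5.000,0.608)–(5.348,1.000)
cell (5,1): code 0011 → (5.348,1.000)–(5.181,2.000)
cell (5,2): code 0001 → (5.181,2.000)–(5.000,2.169)
cell (7,6): code 0100 → (7.998,7.000)–(8.000,6.998)
cell (7,7): code 1000 → (8.000,7.005)–(7.998,7.000)
cell (8,6): code 0010 → (8.000,6.998)–(8.006,7.000)
cell (8,7): code 0001 → (8.006,7.000)–(8.000,7.005)
total: 18 segments, chained into 3 closed loop(s), length Σ = 9.607818

segments=18 loops=3 length=9.608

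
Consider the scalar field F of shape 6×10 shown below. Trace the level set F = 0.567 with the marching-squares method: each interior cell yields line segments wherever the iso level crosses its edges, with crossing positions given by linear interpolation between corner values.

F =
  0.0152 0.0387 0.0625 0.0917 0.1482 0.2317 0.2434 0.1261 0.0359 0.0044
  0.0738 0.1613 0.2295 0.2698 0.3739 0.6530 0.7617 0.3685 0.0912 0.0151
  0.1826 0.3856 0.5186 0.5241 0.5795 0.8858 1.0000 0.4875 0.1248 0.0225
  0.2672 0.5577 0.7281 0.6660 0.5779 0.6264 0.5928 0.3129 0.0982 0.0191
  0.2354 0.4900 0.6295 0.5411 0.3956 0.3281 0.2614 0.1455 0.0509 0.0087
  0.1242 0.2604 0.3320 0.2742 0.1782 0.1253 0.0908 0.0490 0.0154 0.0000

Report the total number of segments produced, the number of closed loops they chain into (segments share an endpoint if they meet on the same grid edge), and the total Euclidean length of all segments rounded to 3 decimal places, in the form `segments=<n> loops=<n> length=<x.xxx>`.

cell (0,4): code 0100 → (0.796,5.000)–(1.000,4.692)
cell (0,5): code 1100 → (0.624,6.000)–(0.796,5.000)
cell (0,6): code 1000 → (1.000,6.495)–(0.624,6.000)
cell (1,3): code 0100 → (1.939,4.000)–(2.000,3.774)
cell (1,4): code 1110 → (1.000,4.692)–(1.939,4.000)
cell (1,6): code 1001 → (2.000,6.845)–(1.000,6.495)
cell (2,1): code 0100 → (2.231,2.000)–(3.000,1.055)
cell (2,2): code 1100 → (2.302,3.000)–(2.231,2.000)
cell (2,3): code 1110 → (2.000,3.774)–(2.302,3.000)
cell (2,6): code 1001 → (3.000,6.092)–(2.000,6.845)
cell (3,1): code 0110 → (3.000,1.055)–(4.000,1.552)
cell (3,2): code 1011 → (4.000,2.707)–(3.793,3.000)
cell (3,3): code 0011 → (3.793,3.000)–(3.060,4.000)
cell (3,4): code 0011 → (3.060,4.000)–(3.199,5.000)
cell (3,5): code 0011 → (3.199,5.000)–(3.078,6.000)
cell (3,6): code 0001 → (3.078,6.000)–(3.000,6.092)
cell (4,1): code 0010 → (4.000,1.552)–(4.210,2.000)
cell (4,2): code 0001 → (4.210,2.000)–(4.000,2.707)
total: 18 segments, chained into 1 closed loop(s), length Σ = 14.855104

segments=18 loops=1 length=14.855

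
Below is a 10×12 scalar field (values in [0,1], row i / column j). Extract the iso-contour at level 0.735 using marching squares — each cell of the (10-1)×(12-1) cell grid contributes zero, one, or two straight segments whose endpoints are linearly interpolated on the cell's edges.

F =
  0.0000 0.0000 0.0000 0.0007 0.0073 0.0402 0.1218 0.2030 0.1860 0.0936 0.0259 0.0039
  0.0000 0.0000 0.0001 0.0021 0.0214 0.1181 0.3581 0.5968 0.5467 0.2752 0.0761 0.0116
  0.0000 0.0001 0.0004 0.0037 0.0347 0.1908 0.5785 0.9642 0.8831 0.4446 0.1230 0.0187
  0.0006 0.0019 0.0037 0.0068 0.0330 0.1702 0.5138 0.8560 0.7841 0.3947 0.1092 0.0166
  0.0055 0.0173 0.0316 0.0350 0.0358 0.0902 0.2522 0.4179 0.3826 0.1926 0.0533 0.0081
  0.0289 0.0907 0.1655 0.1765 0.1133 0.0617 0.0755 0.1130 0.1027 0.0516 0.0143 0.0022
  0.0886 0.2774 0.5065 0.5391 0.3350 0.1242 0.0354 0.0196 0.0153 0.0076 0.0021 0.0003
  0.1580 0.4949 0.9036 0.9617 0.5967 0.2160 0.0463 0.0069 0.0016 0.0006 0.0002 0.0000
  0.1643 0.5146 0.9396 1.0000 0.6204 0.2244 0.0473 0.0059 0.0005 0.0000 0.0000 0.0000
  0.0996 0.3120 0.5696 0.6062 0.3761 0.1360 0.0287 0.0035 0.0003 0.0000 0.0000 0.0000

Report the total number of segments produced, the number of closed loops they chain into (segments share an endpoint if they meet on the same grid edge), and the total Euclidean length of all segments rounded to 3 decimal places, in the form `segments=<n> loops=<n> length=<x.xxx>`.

cell (1,6): code 0100 → (1.376,7.000)–(2.000,6.406)
cell (1,7): code 1100 → (1.560,8.000)–(1.376,7.000)
cell (1,8): code 1000 → (2.000,8.338)–(1.560,8.000)
cell (2,6): code 0110 → (2.000,6.406)–(3.000,6.646)
cell (2,8): code 1001 → (3.000,8.126)–(2.000,8.338)
cell (3,6): code 0010 → (3.000,6.646)–(3.276,7.000)
cell (3,7): code 0011 → (3.276,7.000)–(3.122,8.000)
cell (3,8): code 0001 → (3.122,8.000)–(3.000,8.126)
cell (6,1): code 0100 → (6.575,2.000)–(7.000,1.587)
cell (6,2): code 1100 → (6.464,3.000)–(6.575,2.000)
cell (6,3): code 1000 → (7.000,3.621)–(6.464,3.000)
cell (7,1): code 0110 → (7.000,1.587)–(8.000,1.519)
cell (7,3): code 1001 → (8.000,3.698)–(7.000,3.621)
cell (8,1): code 0010 → (8.000,1.519)–(8.553,2.000)
cell (8,2): code 0011 → (8.553,2.000)–(8.673,3.000)
cell (8,3): code 0001 → (8.673,3.000)–(8.000,3.698)
total: 16 segments, chained into 2 closed loop(s), length Σ = 13.254179

segments=16 loops=2 length=13.254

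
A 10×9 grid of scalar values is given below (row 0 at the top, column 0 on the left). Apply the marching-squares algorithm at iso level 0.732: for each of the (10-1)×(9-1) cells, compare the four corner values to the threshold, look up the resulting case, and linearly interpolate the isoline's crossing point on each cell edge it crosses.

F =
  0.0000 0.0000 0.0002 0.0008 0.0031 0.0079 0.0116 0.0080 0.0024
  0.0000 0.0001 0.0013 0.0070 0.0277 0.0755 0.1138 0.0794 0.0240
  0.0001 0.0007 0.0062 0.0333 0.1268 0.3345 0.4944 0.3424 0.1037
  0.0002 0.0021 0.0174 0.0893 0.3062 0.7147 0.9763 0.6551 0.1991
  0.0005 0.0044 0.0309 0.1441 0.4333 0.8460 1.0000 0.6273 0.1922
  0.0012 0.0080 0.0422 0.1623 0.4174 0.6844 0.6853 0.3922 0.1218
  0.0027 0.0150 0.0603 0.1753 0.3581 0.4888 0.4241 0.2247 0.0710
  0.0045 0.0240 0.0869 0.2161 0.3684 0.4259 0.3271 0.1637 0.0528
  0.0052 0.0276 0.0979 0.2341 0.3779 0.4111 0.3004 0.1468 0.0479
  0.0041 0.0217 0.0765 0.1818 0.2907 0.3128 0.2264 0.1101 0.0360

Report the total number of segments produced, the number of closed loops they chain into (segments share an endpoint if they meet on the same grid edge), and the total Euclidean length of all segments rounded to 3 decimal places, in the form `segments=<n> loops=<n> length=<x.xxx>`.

segments=8 loops=1 length=6.919

cell (2,5): code 0100 → (2.493,6.000)–(3.000,5.066)
cell (2,6): code 1000 → (3.000,6.761)–(2.493,6.000)
cell (3,4): code 0100 → (3.132,5.000)–(4.000,4.724)
cell (3,5): code 1110 → (3.000,5.066)–(3.132,5.000)
cell (3,6): code 1001 → (4.000,6.719)–(3.000,6.761)
cell (4,4): code 0010 → (4.000,4.724)–(4.705,5.000)
cell (4,5): code 0011 → (4.705,5.000)–(4.852,6.000)
cell (4,6): code 0001 → (4.852,6.000)–(4.000,6.719)
total: 8 segments, chained into 1 closed loop(s), length Σ = 6.918866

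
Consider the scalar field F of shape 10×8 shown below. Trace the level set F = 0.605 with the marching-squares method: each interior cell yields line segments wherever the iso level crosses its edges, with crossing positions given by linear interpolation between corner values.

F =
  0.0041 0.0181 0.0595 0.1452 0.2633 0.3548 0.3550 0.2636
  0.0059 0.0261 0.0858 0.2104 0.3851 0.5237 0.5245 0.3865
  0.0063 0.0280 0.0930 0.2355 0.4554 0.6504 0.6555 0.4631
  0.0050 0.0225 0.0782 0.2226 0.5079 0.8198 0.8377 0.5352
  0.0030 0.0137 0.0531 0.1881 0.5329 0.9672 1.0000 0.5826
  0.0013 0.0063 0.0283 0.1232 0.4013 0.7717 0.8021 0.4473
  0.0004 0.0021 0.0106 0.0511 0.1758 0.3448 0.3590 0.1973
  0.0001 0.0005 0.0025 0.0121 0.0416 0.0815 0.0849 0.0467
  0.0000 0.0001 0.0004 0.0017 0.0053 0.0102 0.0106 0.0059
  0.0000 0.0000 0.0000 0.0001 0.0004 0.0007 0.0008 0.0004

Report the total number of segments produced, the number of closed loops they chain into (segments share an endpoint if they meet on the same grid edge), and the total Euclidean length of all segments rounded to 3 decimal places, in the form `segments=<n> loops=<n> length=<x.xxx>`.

cell (1,4): code 0100 → (1.642,5.000)–(2.000,4.767)
cell (1,5): code 1100 → (1.615,6.000)–(1.642,5.000)
cell (1,6): code 1000 → (2.000,6.262)–(1.615,6.000)
cell (2,4): code 0110 → (2.000,4.767)–(3.000,4.311)
cell (2,6): code 1001 → (3.000,6.769)–(2.000,6.262)
cell (3,4): code 0110 → (3.000,4.311)–(4.000,4.166)
cell (3,6): code 1001 → (4.000,6.946)–(3.000,6.769)
cell (4,4): code 0110 → (4.000,4.166)–(5.000,4.550)
cell (4,6): code 1001 → (5.000,6.556)–(4.000,6.946)
cell (5,4): code 0010 → (5.000,4.550)–(5.390,5.000)
cell (5,5): code 0011 → (5.390,5.000)–(5.445,6.000)
cell (5,6): code 0001 → (5.445,6.000)–(5.000,6.556)
total: 12 segments, chained into 1 closed loop(s), length Σ = 10.594017

segments=12 loops=1 length=10.594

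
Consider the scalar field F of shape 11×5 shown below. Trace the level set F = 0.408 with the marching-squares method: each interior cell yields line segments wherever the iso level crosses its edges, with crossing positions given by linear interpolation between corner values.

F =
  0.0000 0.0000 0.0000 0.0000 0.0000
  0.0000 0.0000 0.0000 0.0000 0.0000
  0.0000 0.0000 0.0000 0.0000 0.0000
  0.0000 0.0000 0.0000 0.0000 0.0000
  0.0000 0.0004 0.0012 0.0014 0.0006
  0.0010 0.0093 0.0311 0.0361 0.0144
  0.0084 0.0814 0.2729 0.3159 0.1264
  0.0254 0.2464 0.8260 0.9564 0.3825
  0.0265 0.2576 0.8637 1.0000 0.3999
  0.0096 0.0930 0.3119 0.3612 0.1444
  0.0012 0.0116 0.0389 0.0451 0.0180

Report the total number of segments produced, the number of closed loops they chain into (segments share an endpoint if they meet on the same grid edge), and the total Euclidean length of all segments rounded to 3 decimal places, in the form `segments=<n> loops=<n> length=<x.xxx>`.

segments=8 loops=1 length=8.809

cell (6,1): code 0100 → (6.244,2.000)–(7.000,1.279)
cell (6,2): code 1100 → (6.144,3.000)–(6.244,2.000)
cell (6,3): code 1000 → (7.000,3.956)–(6.144,3.000)
cell (7,1): code 0110 → (7.000,1.279)–(8.000,1.248)
cell (7,3): code 1001 → (8.000,3.987)–(7.000,3.956)
cell (8,1): code 0010 → (8.000,1.248)–(8.826,2.000)
cell (8,2): code 0011 → (8.826,2.000)–(8.927,3.000)
cell (8,3): code 0001 → (8.927,3.000)–(8.000,3.987)
total: 8 segments, chained into 1 closed loop(s), length Σ = 8.809085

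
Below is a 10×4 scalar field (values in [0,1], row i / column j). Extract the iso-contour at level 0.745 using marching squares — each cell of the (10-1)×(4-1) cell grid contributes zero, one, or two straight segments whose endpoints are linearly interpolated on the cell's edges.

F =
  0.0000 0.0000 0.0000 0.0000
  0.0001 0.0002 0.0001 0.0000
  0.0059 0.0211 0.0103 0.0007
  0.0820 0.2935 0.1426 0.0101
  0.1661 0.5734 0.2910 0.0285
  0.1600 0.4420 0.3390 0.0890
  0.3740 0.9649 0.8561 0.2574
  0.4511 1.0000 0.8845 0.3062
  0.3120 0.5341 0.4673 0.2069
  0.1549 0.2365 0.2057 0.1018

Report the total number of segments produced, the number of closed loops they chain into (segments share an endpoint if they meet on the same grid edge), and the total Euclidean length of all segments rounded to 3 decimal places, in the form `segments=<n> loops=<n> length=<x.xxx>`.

cell (5,0): code 0100 → (5.579,1.000)–(6.000,0.628)
cell (5,1): code 1100 → (5.785,2.000)–(5.579,1.000)
cell (5,2): code 1000 → (6.000,2.186)–(5.785,2.000)
cell (6,0): code 0110 → (6.000,0.628)–(7.000,0.535)
cell (6,2): code 1001 → (7.000,2.241)–(6.000,2.186)
cell (7,0): code 0010 → (7.000,0.535)–(7.547,1.000)
cell (7,1): code 0011 → (7.547,1.000)–(7.334,2.000)
cell (7,2): code 0001 → (7.334,2.000)–(7.000,2.241)
total: 8 segments, chained into 1 closed loop(s), length Σ = 6.024828

segments=8 loops=1 length=6.025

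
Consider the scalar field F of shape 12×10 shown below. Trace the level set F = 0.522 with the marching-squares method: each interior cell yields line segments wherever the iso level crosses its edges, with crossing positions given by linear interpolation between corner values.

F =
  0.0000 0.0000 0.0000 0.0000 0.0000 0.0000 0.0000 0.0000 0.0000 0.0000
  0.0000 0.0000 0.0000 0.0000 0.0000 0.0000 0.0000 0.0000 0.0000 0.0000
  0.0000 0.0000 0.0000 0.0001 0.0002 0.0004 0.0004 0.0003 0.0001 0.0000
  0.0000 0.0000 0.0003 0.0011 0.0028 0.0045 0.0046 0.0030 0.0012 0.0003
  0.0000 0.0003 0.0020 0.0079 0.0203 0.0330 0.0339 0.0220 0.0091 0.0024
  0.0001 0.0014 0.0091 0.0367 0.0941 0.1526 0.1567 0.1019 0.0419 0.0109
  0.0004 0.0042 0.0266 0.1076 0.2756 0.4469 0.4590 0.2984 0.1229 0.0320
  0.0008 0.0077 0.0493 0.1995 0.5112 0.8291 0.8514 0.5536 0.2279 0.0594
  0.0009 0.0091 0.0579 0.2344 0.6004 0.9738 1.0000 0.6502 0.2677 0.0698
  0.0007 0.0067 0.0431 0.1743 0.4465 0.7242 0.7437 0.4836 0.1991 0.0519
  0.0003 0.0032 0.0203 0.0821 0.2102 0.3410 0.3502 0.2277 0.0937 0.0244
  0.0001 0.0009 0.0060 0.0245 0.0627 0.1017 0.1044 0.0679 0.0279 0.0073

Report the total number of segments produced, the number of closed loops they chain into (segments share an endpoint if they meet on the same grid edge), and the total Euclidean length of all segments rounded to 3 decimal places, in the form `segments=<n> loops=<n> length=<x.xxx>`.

cell (6,4): code 0100 → (6.196,5.000)–(7.000,4.034)
cell (6,5): code 1100 → (6.161,6.000)–(6.196,5.000)
cell (6,6): code 1100 → (6.876,7.000)–(6.161,6.000)
cell (6,7): code 1000 → (7.000,7.097)–(6.876,7.000)
cell (7,3): code 0100 → (7.121,4.000)–(8.000,3.786)
cell (7,4): code 1110 → (7.000,4.034)–(7.121,4.000)
cell (7,7): code 1001 → (8.000,7.335)–(7.000,7.097)
cell (8,3): code 0010 → (8.000,3.786)–(8.509,4.000)
cell (8,4): code 0111 → (8.509,4.000)–(9.000,4.272)
cell (8,6): code 1011 → (9.000,6.852)–(8.770,7.000)
cell (8,7): code 0001 → (8.770,7.000)–(8.000,7.335)
cell (9,4): code 0010 → (9.000,4.272)–(9.528,5.000)
cell (9,5): code 0011 → (9.528,5.000)–(9.563,6.000)
cell (9,6): code 0001 → (9.563,6.000)–(9.000,6.852)
total: 14 segments, chained into 1 closed loop(s), length Σ = 10.850668

segments=14 loops=1 length=10.851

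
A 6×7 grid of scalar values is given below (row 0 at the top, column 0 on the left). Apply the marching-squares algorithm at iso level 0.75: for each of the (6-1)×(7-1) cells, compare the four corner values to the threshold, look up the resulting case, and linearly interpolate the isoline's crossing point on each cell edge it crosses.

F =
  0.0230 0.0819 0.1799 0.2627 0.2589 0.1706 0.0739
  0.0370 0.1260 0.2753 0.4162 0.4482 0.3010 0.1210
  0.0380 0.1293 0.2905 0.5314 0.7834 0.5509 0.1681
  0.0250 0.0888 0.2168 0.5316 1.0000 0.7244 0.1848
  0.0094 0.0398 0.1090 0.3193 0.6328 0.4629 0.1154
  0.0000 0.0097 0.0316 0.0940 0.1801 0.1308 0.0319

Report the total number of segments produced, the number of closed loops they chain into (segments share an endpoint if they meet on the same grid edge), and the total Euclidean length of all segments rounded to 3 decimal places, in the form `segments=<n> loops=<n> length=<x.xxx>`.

cell (1,3): code 0100 → (1.900,4.000)–(2.000,3.867)
cell (1,4): code 1000 → (2.000,4.144)–(1.900,4.000)
cell (2,3): code 0110 → (2.000,3.867)–(3.000,3.466)
cell (2,4): code 1001 → (3.000,4.907)–(2.000,4.144)
cell (3,3): code 0010 → (3.000,3.466)–(3.681,4.000)
cell (3,4): code 0001 → (3.681,4.000)–(3.000,4.907)
total: 6 segments, chained into 1 closed loop(s), length Σ = 4.675528

segments=6 loops=1 length=4.676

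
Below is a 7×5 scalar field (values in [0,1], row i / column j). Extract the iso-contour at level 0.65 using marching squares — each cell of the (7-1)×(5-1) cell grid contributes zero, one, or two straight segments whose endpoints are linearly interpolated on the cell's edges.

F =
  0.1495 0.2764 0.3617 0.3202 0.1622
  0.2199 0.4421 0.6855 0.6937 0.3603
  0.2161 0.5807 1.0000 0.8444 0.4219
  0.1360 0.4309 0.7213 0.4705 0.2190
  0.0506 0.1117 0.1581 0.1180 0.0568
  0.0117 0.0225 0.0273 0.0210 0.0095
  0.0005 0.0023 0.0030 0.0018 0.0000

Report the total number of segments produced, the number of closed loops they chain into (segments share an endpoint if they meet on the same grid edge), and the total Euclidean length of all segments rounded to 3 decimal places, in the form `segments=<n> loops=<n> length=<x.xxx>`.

segments=10 loops=1 length=6.929

cell (0,1): code 0100 → (0.890,2.000)–(1.000,1.854)
cell (0,2): code 1100 → (0.883,3.000)–(0.890,2.000)
cell (0,3): code 1000 → (1.000,3.131)–(0.883,3.000)
cell (1,1): code 0110 → (1.000,1.854)–(2.000,1.165)
cell (1,3): code 1001 → (2.000,3.460)–(1.000,3.131)
cell (2,1): code 0110 → (2.000,1.165)–(3.000,1.754)
cell (2,2): code 1011 → (3.000,2.284)–(2.520,3.000)
cell (2,3): code 0001 → (2.520,3.000)–(2.000,3.460)
cell (3,1): code 0010 → (3.000,1.754)–(3.127,2.000)
cell (3,2): code 0001 → (3.127,2.000)–(3.000,2.284)
total: 10 segments, chained into 1 closed loop(s), length Σ = 6.929448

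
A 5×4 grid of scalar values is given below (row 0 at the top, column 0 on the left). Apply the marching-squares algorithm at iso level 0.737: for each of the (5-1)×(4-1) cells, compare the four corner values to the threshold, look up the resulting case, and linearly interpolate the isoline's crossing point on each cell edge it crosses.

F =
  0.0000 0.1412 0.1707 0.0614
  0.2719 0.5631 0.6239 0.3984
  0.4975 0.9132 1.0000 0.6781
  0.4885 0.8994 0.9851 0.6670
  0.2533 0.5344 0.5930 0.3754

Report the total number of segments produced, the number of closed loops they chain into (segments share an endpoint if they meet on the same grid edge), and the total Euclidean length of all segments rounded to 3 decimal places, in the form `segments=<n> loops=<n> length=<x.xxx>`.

segments=8 loops=1 length=7.370

cell (1,0): code 0100 → (1.497,1.000)–(2.000,0.576)
cell (1,1): code 1100 → (1.301,2.000)–(1.497,1.000)
cell (1,2): code 1000 → (2.000,2.817)–(1.301,2.000)
cell (2,0): code 0110 → (2.000,0.576)–(3.000,0.605)
cell (2,2): code 1001 → (3.000,2.780)–(2.000,2.817)
cell (3,0): code 0010 → (3.000,0.605)–(3.445,1.000)
cell (3,1): code 0011 → (3.445,1.000)–(3.633,2.000)
cell (3,2): code 0001 → (3.633,2.000)–(3.000,2.780)
total: 8 segments, chained into 1 closed loop(s), length Σ = 7.370473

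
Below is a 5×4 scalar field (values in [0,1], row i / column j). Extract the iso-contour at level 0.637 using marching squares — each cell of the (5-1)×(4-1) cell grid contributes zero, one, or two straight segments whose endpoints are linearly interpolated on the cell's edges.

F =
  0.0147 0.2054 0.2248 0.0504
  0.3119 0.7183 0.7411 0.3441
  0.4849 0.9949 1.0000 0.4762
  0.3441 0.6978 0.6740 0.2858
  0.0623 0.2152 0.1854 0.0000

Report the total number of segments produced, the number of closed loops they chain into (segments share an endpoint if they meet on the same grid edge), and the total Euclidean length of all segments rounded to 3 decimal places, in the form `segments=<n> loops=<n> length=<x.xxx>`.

segments=10 loops=1 length=7.427

cell (0,0): code 0100 → (0.841,1.000)–(1.000,0.800)
cell (0,1): code 1100 → (0.798,2.000)–(0.841,1.000)
cell (0,2): code 1000 → (1.000,2.262)–(0.798,2.000)
cell (1,0): code 0110 → (1.000,0.800)–(2.000,0.298)
cell (1,2): code 1001 → (2.000,2.693)–(1.000,2.262)
cell (2,0): code 0110 → (2.000,0.298)–(3.000,0.828)
cell (2,2): code 1001 → (3.000,2.095)–(2.000,2.693)
cell (3,0): code 0010 → (3.000,0.828)–(3.126,1.000)
cell (3,1): code 0011 → (3.126,1.000)–(3.076,2.000)
cell (3,2): code 0001 → (3.076,2.000)–(3.000,2.095)
total: 10 segments, chained into 1 closed loop(s), length Σ = 7.427418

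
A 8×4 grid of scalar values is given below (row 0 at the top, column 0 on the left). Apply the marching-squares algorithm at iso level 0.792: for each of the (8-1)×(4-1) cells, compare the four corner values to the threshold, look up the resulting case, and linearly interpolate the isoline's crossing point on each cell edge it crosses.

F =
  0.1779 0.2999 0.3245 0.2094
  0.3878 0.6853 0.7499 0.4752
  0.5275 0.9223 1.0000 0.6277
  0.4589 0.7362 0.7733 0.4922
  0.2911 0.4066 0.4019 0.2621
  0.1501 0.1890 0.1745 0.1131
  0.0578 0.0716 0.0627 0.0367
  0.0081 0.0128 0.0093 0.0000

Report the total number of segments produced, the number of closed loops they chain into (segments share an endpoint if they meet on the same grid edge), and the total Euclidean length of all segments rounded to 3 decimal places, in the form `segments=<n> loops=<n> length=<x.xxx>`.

cell (1,0): code 0100 → (1.450,1.000)–(2.000,0.670)
cell (1,1): code 1100 → (1.168,2.000)–(1.450,1.000)
cell (1,2): code 1000 → (2.000,2.559)–(1.168,2.000)
cell (2,0): code 0010 → (2.000,0.670)–(2.700,1.000)
cell (2,1): code 0011 → (2.700,1.000)–(2.918,2.000)
cell (2,2): code 0001 → (2.918,2.000)–(2.000,2.559)
total: 6 segments, chained into 1 closed loop(s), length Σ = 5.553737

segments=6 loops=1 length=5.554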